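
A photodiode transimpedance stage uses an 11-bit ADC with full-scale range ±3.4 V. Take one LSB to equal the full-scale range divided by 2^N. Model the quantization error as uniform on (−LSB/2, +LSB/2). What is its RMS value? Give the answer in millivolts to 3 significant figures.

0.958 mV

Full-scale range = 3.4 V − (-3.4 V) = 6.8 V.
LSB = 6.8 V ÷ 2^11 = 6.8/2048 V = 3.3203 mV.
V_rms = LSB/√12 = 3.3203 mV / √12 = 0.958 mV.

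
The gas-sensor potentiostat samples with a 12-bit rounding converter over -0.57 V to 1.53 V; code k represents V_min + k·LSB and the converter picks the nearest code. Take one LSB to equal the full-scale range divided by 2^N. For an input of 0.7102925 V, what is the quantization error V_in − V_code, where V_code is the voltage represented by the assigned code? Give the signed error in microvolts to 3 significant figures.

+92.3 µV

The full-scale span is 1.53 − (-0.57) = 2.1 V. LSB = 2.1 V / 2^12 ≈ 0.5127 mV.
(V_in − V_min)/LSB = (0.7102925 − (-0.57)) × 4096/2.1 = 2497.1800 → nearest code k = 2497.
Reconstructed level: -0.57 + 2497 × 2.1/4096 V = 0.7102001953 V.
V_in − V_code = 0.7102925 − (0.7102001953) = +92.3 µV.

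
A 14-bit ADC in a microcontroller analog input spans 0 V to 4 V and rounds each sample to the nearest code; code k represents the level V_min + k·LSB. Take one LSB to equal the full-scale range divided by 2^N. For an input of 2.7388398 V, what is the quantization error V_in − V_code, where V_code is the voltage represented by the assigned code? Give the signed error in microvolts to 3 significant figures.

+70.3 µV

Range is 4 V. LSB = 4 V / 2^14 ≈ 244.1 µV.
(2.7388398 − (0)) / LSB = 2.7388398 × 16384/4 = 11218.2878. Nearest integer: k = 11218.
Reconstructed level: 0 + 11218 × 4/16384 V = 2.7387695313 V.
Error = V_in − V_code = 2.7388398 − (2.7387695313) = +70.3 µV.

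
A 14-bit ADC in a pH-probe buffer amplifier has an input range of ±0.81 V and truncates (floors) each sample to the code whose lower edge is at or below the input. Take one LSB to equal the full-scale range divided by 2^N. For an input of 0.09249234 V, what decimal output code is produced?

9127

Span: 0.81 V − (-0.81 V) = 1.62 V. LSB = 1.62 V / 2^14 ≈ 98.88 µV.
(V_in − V_min) × 2^14/range = (0.09249234 − (-0.81)) × 16384/1.62 = 9127.429.
Floor → code = 9127.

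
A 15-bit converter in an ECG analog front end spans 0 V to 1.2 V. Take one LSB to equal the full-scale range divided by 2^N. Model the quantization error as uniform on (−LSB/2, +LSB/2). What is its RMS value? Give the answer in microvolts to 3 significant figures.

Range is 1.2 V.
One LSB is 1.2 V / 32768 = 36.621 µV.
V_rms = LSB/√12 = 36.621 µV / √12 = 10.6 µV.

10.6 µV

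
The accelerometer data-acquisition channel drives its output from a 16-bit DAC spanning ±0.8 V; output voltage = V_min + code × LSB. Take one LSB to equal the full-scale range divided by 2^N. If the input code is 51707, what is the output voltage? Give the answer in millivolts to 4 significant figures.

462.4 mV

Range = 0.8 − (-0.8) = 1.6 V. LSB = 1.6 V / 2^16.
V_out = -0.8 + 51707 × (1.6/65536) V
      = -0.8 + 1.26238 = 0.462378 V.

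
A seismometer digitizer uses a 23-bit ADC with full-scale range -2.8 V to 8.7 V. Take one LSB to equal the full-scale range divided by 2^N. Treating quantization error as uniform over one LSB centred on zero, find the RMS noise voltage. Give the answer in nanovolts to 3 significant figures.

Span: 8.7 V − (-2.8 V) = 11.5 V.
LSB = 11.5 V / 2^23 = 1.3709 µV.
RMS of a uniform error over width LSB is LSB/√12 = 396 nV.

396 nV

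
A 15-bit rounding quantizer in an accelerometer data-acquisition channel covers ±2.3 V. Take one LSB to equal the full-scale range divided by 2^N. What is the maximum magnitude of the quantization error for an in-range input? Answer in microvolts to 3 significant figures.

70.2 µV

The full-scale span is 2.3 − (-2.3) = 4.6 V.
Step size = 4.6/32768 V = 140.38 µV.
Worst-case error for round-to-nearest is half an LSB: 70.2 µV.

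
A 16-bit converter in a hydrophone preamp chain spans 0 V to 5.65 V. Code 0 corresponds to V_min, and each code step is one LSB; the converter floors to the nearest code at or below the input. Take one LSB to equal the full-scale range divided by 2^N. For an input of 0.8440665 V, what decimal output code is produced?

9790

Range is 5.65 V. LSB = 5.65 V / 2^16 ≈ 86.21 µV.
(V_in − V_min) × 2^16/range = (0.8440665 − (0)) × 65536/5.65 = 9790.574.
Floor → code = 9790.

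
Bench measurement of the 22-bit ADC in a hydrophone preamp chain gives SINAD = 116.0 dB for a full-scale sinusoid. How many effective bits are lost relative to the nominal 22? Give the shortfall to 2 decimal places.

Effective bits = (116.0 − 1.76)/6.02 = 18.9767.
22 − 18.9767 = 3.02 bits below nominal.

3.02 bits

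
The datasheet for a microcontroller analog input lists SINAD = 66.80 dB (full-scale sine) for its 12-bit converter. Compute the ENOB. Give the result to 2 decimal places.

10.80 bits

(66.80 − 1.76) / 6.02 = 65.04/6.02 = 10.8040 effective bits.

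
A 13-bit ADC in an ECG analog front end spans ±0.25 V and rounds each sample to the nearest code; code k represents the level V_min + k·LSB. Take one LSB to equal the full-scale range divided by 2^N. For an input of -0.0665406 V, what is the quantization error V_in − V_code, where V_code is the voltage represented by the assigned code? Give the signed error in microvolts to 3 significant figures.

−12.3 µV

Span: 0.25 V − (-0.25 V) = 0.5 V. LSB = 0.5 V / 2^13 ≈ 61.04 µV.
Position in LSBs: (-0.0665406 − (-0.25)) × 8192/0.5 = 3005.7988; rounding gives k = 3006.
Reconstructed level: -0.25 + 3006 × 0.5/8192 V = -0.06652832031 V.
e = -0.0665406 − (-0.06652832031) = −12.3 µV.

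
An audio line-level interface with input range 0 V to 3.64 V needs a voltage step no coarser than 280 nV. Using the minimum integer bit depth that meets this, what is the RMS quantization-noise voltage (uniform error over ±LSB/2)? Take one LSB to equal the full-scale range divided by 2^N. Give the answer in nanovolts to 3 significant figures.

62.6 nV

Range is 3.64 V.
Need 2^N ≥ 3.64 V / 280 nV = 1.300e7 → N_min = 24.
One LSB is 3.64 V / 16777216 = 216.96 nV.
V_rms = LSB/√12 = 62.6 nV.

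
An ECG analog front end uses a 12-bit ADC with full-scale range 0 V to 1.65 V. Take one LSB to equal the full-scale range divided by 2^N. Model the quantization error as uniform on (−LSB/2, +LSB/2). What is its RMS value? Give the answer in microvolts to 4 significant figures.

116.3 µV

Range is 1.65 V.
LSB = 1.65 V / 2^12 = 402.832 µV.
V_rms = LSB/√12 = 402.832 µV / √12 = 116.3 µV.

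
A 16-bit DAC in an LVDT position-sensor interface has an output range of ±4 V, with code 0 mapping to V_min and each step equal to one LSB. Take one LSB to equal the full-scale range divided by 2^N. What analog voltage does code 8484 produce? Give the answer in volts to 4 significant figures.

Range = 4 − (-4) = 8 V. LSB = 8 V / 2^16.
V_out = V_min + code × LSB = -4 V + 8484 × 8 V / 65536
      = -4 + 1.03564 = -2.96436 V.

-2.964 V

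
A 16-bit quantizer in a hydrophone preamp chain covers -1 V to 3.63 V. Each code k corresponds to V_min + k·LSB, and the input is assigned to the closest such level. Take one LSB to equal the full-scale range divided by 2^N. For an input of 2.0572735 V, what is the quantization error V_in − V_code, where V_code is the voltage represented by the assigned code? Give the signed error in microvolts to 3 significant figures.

−27.1 µV

The full-scale span is 3.63 − (-1) = 4.63 V. LSB = 4.63 V / 2^16 ≈ 70.65 µV.
Position in LSBs: (2.0572735 − (-1)) × 65536/4.63 = 43274.6169; rounding gives k = 43275.
V_code = V_min + k × range/2^16 = -1 + 43275 × 4.63/65536 = 2.0573005676 V.
e = 2.0572735 − (2.0573005676) = −27.1 µV.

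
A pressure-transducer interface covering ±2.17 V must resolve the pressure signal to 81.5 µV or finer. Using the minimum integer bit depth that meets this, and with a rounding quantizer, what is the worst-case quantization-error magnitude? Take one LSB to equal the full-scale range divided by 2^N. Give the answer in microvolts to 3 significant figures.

Full-scale range = 2.17 V − (-2.17 V) = 4.34 V.
Required number of levels: 4.34/81.5 µV = 53252; smallest N with 2^N ≥ that is 16.
LSB = 4.34 V ÷ 2^16 = 4.34/65536 V = 66.223 µV.
Max error for round-to-nearest is LSB/2 = 33.1 µV.

33.1 µV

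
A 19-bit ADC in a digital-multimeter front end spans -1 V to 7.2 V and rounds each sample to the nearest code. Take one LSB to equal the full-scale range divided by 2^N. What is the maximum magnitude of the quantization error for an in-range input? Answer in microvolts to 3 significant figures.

Full-scale range = 7.2 V − (-1 V) = 8.2 V.
One LSB is 8.2 V / 524288 = 15.640 µV.
Worst-case error for round-to-nearest is half an LSB: 7.82 µV.

7.82 µV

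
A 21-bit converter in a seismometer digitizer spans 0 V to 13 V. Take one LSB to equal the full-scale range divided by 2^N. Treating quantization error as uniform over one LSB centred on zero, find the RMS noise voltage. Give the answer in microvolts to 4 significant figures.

V_FS = 13 V.
LSB = 13 V ÷ 2^21 = 13/2097152 V = 6.19888 µV.
σ_q = LSB/√12 = 6.19888 µV/3.4641 = 1.789 µV.

1.789 µV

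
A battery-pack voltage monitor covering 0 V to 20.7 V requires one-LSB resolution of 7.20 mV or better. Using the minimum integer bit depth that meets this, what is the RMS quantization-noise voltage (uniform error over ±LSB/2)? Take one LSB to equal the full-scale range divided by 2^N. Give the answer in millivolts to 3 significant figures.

Full-scale range = 20.7 V.
Levels needed ≥ 20.7/7.20 mV = 2875. 2^12 = 4096 suffices, so N_min = 12.
LSB = 20.7 V ÷ 2^12 = 20.7/4096 V = 5.0537 mV.
σ_q = LSB/√12 = 5.0537 mV/3.4641 = 1.46 mV.

1.46 mV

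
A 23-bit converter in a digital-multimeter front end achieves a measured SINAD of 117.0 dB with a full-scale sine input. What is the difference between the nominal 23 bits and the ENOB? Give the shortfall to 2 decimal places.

3.86 bits

ENOB = (SINAD − 1.76)/6.02 = (117.0 − 1.76)/6.02 = 19.1429 bits.
23 − 19.1429 = 3.86 bits below nominal.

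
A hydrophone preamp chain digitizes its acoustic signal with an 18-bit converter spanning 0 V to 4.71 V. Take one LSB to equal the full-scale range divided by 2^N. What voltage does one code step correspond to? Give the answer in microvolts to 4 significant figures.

17.97 µV

Full-scale range = 4.71 V.
Number of codes = 2^18 = 262144.
LSB = 4.71 V / 2^18 = 17.97 µV.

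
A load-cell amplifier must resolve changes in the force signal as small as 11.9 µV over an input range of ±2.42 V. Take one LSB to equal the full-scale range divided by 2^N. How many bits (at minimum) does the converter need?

19 bits

The full-scale span is 2.42 − (-2.42) = 4.84 V.
4.84 V / 11.9 µV = 406700. Since 2^18 = 262144 and 2^19 = 524288, N = 19.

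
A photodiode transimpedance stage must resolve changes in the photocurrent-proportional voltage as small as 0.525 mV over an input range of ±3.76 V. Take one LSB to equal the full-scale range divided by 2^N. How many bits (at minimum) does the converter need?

14 bits

Span: 3.76 V − (-3.76 V) = 7.52 V.
7.52 V / 0.525 mV = 14320. Since 2^13 = 8192 and 2^14 = 16384, N = 14.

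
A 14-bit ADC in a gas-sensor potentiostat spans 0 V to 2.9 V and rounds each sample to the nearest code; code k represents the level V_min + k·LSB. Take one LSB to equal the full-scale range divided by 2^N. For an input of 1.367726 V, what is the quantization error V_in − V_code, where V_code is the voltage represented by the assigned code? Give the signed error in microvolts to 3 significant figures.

Full-scale range = 2.9 V. LSB = 2.9 V / 2^14 ≈ 177.0 µV.
Position in LSBs: (1.367726 − (0)) × 16384/2.9 = 7727.1803; rounding gives k = 7727.
V_code = 0 + (7727/16384) × 2.9 = 1.3676940918 V.
e = 1.367726 − (1.3676940918) = +31.9 µV.

+31.9 µV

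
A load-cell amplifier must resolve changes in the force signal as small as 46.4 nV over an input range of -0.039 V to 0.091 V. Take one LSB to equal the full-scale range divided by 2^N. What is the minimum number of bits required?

22 bits

Full-scale range = 0.091 V − (-0.039 V) = 0.13 V.
Required number of levels: 0.13/46.4 nV = 2.8017e6; smallest N with 2^N ≥ that is 22.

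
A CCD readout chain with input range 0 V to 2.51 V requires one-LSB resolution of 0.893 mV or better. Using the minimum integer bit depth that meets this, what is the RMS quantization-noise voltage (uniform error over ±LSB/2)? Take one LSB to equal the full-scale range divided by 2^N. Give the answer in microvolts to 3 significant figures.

177 µV

Full-scale range = 2.51 V.
Required number of levels: 2.51/0.893 mV = 2810.8; smallest N with 2^N ≥ that is 12.
LSB = 2.51 V ÷ 2^12 = 2.51/4096 V = 0.61279 mV.
V_rms = LSB/√12 = 177 µV.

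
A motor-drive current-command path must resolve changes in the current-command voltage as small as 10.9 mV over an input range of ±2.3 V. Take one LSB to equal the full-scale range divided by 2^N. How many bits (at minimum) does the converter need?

The full-scale span is 2.3 − (-2.3) = 4.6 V.
4.6 V / 10.9 mV = 422.0. Since 2^8 = 256 and 2^9 = 512, N = 9.

9 bits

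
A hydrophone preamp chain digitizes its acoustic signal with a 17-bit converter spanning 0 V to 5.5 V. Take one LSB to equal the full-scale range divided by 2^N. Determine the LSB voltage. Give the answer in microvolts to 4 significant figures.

Range is 5.5 V.
2^17 = 131072 levels.
LSB = 5.5 V / 2^17 = 41.96 µV.

41.96 µV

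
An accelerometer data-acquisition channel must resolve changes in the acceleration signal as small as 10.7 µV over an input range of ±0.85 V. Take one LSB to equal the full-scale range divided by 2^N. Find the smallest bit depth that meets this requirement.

18 bits

The full-scale span is 0.85 − (-0.85) = 1.7 V.
Levels needed ≥ 1.7/10.7 µV = 158900. 2^18 = 262144 suffices, so N_min = 18.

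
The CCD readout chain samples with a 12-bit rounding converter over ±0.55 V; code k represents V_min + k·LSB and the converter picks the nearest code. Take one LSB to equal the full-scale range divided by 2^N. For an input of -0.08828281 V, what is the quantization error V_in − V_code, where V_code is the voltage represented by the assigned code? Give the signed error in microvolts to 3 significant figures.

The full-scale span is 0.55 − (-0.55) = 1.1 V. LSB = 1.1 V / 2^12 ≈ 268.6 µV.
(V_in − V_min)/LSB = (-0.08828281 − (-0.55)) × 4096/1.1 = 1719.2669 → nearest code k = 1719.
V_code = V_min + k × range/2^12 = -0.55 + 1719 × 1.1/4096 = -0.08835449219 V.
e = -0.08828281 − (-0.08835449219) = +71.7 µV.

+71.7 µV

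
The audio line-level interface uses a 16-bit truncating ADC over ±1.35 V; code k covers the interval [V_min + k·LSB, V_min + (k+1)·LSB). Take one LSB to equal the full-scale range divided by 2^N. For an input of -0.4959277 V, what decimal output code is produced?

20730

The full-scale span is 1.35 − (-1.35) = 2.7 V. LSB = 2.7 V / 2^16 ≈ 41.20 µV.
V_in − V_min = -0.4959277 − (-1.35) = 0.8540723 V.
Divide by LSB: 0.8540723 × 65536/2.7 = 20730.5490.
Truncating gives code 20730.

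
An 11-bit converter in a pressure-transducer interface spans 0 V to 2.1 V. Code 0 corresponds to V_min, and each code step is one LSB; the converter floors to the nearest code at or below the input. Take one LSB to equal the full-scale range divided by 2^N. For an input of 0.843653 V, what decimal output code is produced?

Span = 2.1 V. LSB = 2.1 V / 2^11 ≈ 1.025 mV.
(V_in − V_min) × 2^11/range = (0.843653 − (0)) × 2048/2.1 = 822.763.
Floor → code = 822.

822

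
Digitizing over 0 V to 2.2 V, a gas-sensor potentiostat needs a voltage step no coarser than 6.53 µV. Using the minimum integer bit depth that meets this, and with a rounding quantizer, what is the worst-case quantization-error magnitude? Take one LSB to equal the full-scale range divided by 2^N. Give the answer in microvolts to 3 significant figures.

V_FS = 2.2 V.
2.2 V / 6.53 µV = 336900. Since 2^18 = 262144 and 2^19 = 524288, N = 19.
LSB = 2.2 V / 2^19 = 4.1962 µV.
Half an LSB is 2.10 µV.

2.10 µV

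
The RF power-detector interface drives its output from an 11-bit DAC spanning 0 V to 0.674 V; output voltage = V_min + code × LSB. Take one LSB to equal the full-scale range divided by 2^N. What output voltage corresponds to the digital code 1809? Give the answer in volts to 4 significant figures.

0.5953 V

Range is 0.674 V. LSB = 0.674 V / 2^11.
V_out = V_min + code × LSB = 0 V + 1809 × 0.674 V / 2048
      = 0 V + 0.595345 V = 0.595345 V.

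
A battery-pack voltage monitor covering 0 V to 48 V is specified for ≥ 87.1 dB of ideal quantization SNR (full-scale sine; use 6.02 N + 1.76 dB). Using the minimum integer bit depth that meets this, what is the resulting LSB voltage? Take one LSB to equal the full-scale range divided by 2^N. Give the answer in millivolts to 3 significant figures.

V_FS = 48 V.
Solving 6.02 N ≥ 87.1 − 1.76: N ≥ 14.176. Round up → N = 15.
LSB = 48 V / 2^15 = 1.46 mV.

1.46 mV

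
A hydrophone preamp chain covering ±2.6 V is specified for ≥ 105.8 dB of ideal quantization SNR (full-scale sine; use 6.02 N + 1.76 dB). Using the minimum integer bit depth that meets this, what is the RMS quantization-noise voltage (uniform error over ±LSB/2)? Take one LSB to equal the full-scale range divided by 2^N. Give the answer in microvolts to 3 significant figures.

The full-scale span is 2.6 − (-2.6) = 5.2 V.
6.02 N + 1.76 ≥ 105.8 gives N ≥ 17.282, so the minimum integer is 18.
One LSB is 5.2 V / 262144 = 19.836 µV.
RMS noise = LSB/√12 = 5.73 µV.

5.73 µV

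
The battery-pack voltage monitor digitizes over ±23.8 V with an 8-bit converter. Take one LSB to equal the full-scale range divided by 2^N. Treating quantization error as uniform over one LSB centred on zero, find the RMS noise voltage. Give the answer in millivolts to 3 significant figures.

Range = 23.8 − (-23.8) = 47.6 V.
LSB = 47.6 V ÷ 2^8 = 47.6/256 V = 185.94 mV.
For a uniform distribution on [−LSB/2, +LSB/2], V_rms = LSB/√12 = 185.94 mV/3.4641 = 53.7 mV.

53.7 mV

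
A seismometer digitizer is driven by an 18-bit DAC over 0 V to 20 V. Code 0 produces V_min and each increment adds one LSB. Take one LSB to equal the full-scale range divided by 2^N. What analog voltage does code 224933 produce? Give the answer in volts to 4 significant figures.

Range is 20 V. LSB = 20 V / 2^18.
Output = V_min + (224933/262144) × range = 0 + 0.858051 × 20 V
      = 0 V + 17.1610 V = 17.1610 V.

17.16 V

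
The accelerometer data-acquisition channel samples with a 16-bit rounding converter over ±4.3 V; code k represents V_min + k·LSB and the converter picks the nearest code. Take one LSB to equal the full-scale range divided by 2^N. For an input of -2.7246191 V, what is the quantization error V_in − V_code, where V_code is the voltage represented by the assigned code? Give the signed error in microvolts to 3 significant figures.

Range = 4.3 − (-4.3) = 8.6 V. LSB = 8.6 V / 2^16 ≈ 131.2 µV.
Position in LSBs: (-2.7246191 − (-4.3)) × 65536/8.6 = 12005.1352; rounding gives k = 12005.
V_code = V_min + k × range/2^16 = -4.3 + 12005 × 8.6/65536 = -2.7246368408 V.
e = -2.7246191 − (-2.7246368408) = +17.7 µV.

+17.7 µV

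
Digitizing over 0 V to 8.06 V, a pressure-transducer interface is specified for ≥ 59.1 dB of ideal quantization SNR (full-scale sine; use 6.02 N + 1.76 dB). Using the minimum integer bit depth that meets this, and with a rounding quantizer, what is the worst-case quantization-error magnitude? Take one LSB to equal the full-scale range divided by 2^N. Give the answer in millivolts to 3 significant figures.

3.94 mV

Full-scale range = 8.06 V.
Required N = ⌈(59.1 − 1.76)/6.02⌉ = ⌈9.525⌉ = 10.
Step size = 8.06/1024 V = 7.8711 mV.
|e|_max = LSB/2 = 3.94 mV.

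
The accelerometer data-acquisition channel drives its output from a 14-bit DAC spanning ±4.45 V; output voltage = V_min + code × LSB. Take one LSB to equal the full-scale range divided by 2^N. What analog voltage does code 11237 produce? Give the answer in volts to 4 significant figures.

1.654 V

The full-scale span is 4.45 − (-4.45) = 8.9 V. LSB = 8.9 V / 2^14.
Output = V_min + (11237/16384) × range = -4.45 + 0.685852 × 8.9 V
      = -4.45 + 6.10408 = 1.65408 V.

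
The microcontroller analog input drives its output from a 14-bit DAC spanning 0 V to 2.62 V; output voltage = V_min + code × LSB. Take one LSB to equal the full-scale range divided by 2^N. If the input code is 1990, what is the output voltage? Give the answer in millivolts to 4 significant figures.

Span = 2.62 V. LSB = 2.62 V / 2^14.
Output = V_min + (1990/16384) × range = 0 + 0.121460 × 2.62 V
      = 0 + 0.318225 = 0.318225 V.

318.2 mV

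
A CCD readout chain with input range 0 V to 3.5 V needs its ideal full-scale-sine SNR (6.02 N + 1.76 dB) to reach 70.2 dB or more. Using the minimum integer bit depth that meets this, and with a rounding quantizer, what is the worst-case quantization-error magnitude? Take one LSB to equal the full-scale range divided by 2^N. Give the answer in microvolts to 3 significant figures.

427 µV

Span = 3.5 V.
N ≥ (70.2 − 1.76)/6.02 = 11.369 → N_min = 12.
LSB = 3.5 V / 2^12 = 0.85449 mV.
Half an LSB is 427 µV.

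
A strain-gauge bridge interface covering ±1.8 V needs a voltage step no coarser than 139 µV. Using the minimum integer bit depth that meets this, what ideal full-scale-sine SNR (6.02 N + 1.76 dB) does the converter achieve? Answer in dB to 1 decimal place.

92.1 dB

Full-scale range = 1.8 V − (-1.8 V) = 3.6 V.
Levels needed ≥ 3.6/139 µV = 25900. 2^15 = 32768 suffices, so N_min = 15.
6.02(15) + 1.76 = 92.06 dB.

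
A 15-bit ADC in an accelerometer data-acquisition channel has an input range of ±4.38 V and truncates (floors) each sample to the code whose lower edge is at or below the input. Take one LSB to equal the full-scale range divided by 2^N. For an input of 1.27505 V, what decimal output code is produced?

The full-scale span is 4.38 − (-4.38) = 8.76 V. LSB = 8.76 V / 2^15 ≈ 267.3 µV.
(V_in − V_min) × 2^15/range = (1.27505 − (-4.38)) × 32768/8.76 = 21153.502.
Floor → code = 21153.

21153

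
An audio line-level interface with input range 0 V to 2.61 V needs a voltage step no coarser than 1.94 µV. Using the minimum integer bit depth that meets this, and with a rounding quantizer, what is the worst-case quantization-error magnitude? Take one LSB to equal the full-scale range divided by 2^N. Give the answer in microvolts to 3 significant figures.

Range is 2.61 V.
2.61 V / 1.94 µV = 1.345e6. Since 2^20 = 1048576 and 2^21 = 2097152, N = 21.
One LSB is 2.61 V / 2097152 = 1.2445 µV.
Max error for round-to-nearest is LSB/2 = 0.622 µV.

0.622 µV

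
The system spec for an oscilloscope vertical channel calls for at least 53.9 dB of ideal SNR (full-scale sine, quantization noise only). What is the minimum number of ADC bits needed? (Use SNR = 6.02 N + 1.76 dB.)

9 bits

6.02 N + 1.76 ≥ 53.9 gives N ≥ 8.661, so the minimum integer is 9.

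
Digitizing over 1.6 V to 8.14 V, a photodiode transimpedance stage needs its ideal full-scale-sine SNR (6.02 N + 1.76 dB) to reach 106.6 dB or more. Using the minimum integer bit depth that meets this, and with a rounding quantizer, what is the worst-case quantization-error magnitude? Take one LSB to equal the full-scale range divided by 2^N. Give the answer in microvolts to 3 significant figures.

12.5 µV

The full-scale span is 8.14 − (1.6) = 6.54 V.
Required N = ⌈(106.6 − 1.76)/6.02⌉ = ⌈17.415⌉ = 18.
Step size = 6.54/262144 V = 24.948 µV.
Half an LSB is 12.5 µV.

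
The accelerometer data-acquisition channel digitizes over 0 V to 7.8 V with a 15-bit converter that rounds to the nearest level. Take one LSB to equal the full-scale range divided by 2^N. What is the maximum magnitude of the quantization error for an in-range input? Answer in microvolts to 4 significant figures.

119.0 µV

Span = 7.8 V.
LSB = 7.8 V ÷ 2^15 = 7.8/32768 V = 238.037 µV.
|e|_max = LSB/2 = 119.0 µV.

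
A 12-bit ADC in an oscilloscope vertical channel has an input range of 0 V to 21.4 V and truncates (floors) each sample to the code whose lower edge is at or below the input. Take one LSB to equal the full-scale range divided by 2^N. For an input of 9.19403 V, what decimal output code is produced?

Range is 21.4 V. LSB = 21.4 V / 2^12 ≈ 5.225 mV.
(V_in − V_min) × 2^12/range = (9.19403 − (0)) × 4096/21.4 = 1759.755.
Floor → code = 1759.

1759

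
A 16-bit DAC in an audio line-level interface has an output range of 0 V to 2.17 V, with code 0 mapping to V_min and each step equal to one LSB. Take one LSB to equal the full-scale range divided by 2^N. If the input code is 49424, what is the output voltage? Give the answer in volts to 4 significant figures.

1.637 V

V_FS = 2.17 V. LSB = 2.17 V / 2^16.
V_out = 0 + 49424 × (2.17/65536) V
      = 0 V + 1.63651 V = 1.63651 V.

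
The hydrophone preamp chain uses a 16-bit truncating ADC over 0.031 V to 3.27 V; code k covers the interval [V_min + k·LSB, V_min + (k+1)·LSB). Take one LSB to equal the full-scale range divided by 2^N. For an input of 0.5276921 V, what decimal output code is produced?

Full-scale range = 3.27 V − (0.031 V) = 3.239 V. LSB = 3.239 V / 2^16 ≈ 49.42 µV.
code = ⌊(V_in − V_min)/LSB⌋ = ⌊(V_in − V_min) × 2^16 / range⌋
     = ⌊(0.5276921 − (0.031)) × 65536 / 3.239⌋ = ⌊0.4966921 × 65536/3.239⌋
     = ⌊10049.773⌋ = 10049.

10049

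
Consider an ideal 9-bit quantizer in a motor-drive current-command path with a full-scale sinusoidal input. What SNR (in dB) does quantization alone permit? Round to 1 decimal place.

55.9 dB

For an ideal N-bit converter with full-scale sine input, SNR = 6.02 N + 1.76 dB. SNR = 6.02 × 9 + 1.76 = 54.18 + 1.76 = 55.94 dB.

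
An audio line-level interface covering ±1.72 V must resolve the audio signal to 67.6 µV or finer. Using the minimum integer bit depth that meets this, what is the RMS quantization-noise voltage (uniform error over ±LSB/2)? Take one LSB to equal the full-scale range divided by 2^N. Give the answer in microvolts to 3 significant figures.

Range = 1.72 − (-1.72) = 3.44 V.
3.44 V / 67.6 µV = 50890. Since 2^15 = 32768 and 2^16 = 65536, N = 16.
Step size = 3.44/65536 V = 52.490 µV.
V_rms = LSB/√12 = 15.2 µV.

15.2 µV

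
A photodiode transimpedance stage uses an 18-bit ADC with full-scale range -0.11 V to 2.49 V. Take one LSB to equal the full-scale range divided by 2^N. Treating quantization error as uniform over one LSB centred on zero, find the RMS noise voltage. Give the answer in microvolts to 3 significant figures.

Span: 2.49 V − (-0.11 V) = 2.6 V.
Step size = 2.6/262144 V = 9.9182 µV.
RMS of a uniform error over width LSB is LSB/√12 = 2.86 µV.

2.86 µV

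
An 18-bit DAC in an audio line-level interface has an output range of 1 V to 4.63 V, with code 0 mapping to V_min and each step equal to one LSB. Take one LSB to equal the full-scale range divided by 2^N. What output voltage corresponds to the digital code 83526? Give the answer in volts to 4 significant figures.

Full-scale range = 4.63 V − (1 V) = 3.63 V. LSB = 3.63 V / 2^18.
V_out = V_min + code × LSB = 1 V + 83526 × 3.63 V / 262144
      = 1 + 1.15661 = 2.15661 V.

2.157 V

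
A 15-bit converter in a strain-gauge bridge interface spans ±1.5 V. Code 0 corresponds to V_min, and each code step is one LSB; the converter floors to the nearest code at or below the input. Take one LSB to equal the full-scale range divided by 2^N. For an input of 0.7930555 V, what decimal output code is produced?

Span: 1.5 V − (-1.5 V) = 3 V. LSB = 3 V / 2^15 ≈ 91.55 µV.
V_in − V_min = 0.7930555 − (-1.5) = 2.2930555 V.
Divide by LSB: 2.2930555 × 32768/3 = 25046.2809.
Truncating gives code 25046.

25046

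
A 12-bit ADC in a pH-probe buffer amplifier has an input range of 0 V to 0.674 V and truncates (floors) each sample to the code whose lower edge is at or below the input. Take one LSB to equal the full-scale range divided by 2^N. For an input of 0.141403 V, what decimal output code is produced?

Full-scale range = 0.674 V. LSB = 0.674 V / 2^12 ≈ 164.6 µV.
code = ⌊(V_in − V_min)/LSB⌋ = ⌊(V_in − V_min) × 2^12 / range⌋
     = ⌊(0.141403 − (0)) × 4096 / 0.674⌋ = ⌊0.141403 × 4096/0.674⌋
     = ⌊859.327⌋ = 859.

859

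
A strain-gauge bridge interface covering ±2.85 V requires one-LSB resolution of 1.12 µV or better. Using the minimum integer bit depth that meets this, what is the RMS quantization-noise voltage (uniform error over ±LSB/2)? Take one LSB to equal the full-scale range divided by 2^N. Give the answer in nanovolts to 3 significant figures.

196 nV

Span: 2.85 V − (-2.85 V) = 5.7 V.
Required number of levels: 5.7/1.12 µV = 5.0893e6; smallest N with 2^N ≥ that is 23.
LSB = 5.7 V / 2^23 = 0.67949 µV.
RMS noise = LSB/√12 = 196 nV.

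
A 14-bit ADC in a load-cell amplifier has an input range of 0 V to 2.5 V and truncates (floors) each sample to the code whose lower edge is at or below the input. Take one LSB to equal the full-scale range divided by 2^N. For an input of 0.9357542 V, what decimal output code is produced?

6132

Range is 2.5 V. LSB = 2.5 V / 2^14 ≈ 152.6 µV.
(V_in − V_min) × 2^14/range = (0.9357542 − (0)) × 16384/2.5 = 6132.559.
Floor → code = 6132.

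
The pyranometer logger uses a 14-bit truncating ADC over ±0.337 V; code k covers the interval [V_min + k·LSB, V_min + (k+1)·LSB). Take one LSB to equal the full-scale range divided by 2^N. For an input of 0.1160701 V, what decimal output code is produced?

Range = 0.337 − (-0.337) = 0.674 V. LSB = 0.674 V / 2^14 ≈ 41.14 µV.
(V_in − V_min) × 2^14/range = (0.1160701 − (-0.337)) × 16384/0.674 = 11013.502.
Floor → code = 11013.

11013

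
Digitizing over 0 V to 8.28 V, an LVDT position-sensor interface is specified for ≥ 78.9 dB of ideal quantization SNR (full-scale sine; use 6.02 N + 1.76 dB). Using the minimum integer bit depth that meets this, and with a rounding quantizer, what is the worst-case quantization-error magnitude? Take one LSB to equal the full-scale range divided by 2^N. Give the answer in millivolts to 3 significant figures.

0.505 mV

Span = 8.28 V.
Required N = ⌈(78.9 − 1.76)/6.02⌉ = ⌈12.814⌉ = 13.
One LSB is 8.28 V / 8192 = 1.0107 mV.
Max error for round-to-nearest is LSB/2 = 0.505 mV.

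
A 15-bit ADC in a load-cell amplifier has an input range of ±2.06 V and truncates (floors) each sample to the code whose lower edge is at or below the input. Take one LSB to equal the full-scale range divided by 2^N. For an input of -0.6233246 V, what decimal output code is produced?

11426

The full-scale span is 2.06 − (-2.06) = 4.12 V. LSB = 4.12 V / 2^15 ≈ 125.7 µV.
(V_in − V_min) × 2^15/range = (-0.6233246 − (-2.06)) × 32768/4.12 = 11426.451.
Floor → code = 11426.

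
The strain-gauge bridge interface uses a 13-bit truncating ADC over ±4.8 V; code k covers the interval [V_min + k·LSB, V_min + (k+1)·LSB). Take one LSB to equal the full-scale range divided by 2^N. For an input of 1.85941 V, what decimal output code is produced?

5682

Range = 4.8 − (-4.8) = 9.6 V. LSB = 9.6 V / 2^13 ≈ 1.172 mV.
(V_in − V_min) × 2^13/range = (1.85941 − (-4.8)) × 8192/9.6 = 5682.697.
Floor → code = 5682.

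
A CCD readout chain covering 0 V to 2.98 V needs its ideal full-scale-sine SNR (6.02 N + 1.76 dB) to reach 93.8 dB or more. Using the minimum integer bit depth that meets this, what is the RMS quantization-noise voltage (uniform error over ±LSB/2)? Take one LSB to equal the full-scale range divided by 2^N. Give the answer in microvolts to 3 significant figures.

13.1 µV

Span = 2.98 V.
N ≥ (93.8 − 1.76)/6.02 = 15.289 → N_min = 16.
LSB = 2.98 V / 2^16 = 45.471 µV.
V_rms = LSB/√12 = 13.1 µV.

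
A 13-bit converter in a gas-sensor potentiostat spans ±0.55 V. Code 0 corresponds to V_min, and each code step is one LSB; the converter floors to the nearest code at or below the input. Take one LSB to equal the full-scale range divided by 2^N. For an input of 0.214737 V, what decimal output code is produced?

Span: 0.55 V − (-0.55 V) = 1.1 V. LSB = 1.1 V / 2^13 ≈ 134.3 µV.
code = ⌊(V_in − V_min)/LSB⌋ = ⌊(V_in − V_min) × 2^13 / range⌋
     = ⌊(0.214737 − (-0.55)) × 8192 / 1.1⌋ = ⌊0.764737 × 8192/1.1⌋
     = ⌊5695.205⌋ = 5695.

5695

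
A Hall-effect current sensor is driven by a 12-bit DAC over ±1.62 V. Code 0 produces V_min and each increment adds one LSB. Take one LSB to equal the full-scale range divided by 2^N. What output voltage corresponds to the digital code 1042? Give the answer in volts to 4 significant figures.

The full-scale span is 1.62 − (-1.62) = 3.24 V. LSB = 3.24 V / 2^12.
V_out = -1.62 + 1042 × (3.24/4096) V
      = -1.62 + 0.824238 = -0.795762 V.

-0.7958 V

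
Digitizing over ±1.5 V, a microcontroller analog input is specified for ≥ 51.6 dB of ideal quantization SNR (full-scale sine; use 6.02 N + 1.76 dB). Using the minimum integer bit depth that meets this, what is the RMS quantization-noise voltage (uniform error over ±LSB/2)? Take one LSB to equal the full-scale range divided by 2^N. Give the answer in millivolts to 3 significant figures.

1.69 mV

Range = 1.5 − (-1.5) = 3 V.
6.02 N + 1.76 ≥ 51.6 gives N ≥ 8.279, so the minimum integer is 9.
Step size = 3/512 V = 5.8594 mV.
V_rms = LSB/√12 = 1.69 mV.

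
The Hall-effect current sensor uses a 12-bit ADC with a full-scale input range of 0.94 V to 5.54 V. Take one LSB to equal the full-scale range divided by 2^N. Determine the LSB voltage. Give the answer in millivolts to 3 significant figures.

1.12 mV

Range = 5.54 − (0.94) = 4.6 V.
2^12 = 4096 levels.
Step size = 4.6/4096 V = 1.12 mV.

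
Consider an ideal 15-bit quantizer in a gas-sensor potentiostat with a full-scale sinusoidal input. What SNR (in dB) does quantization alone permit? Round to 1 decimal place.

SNR = 6.02·15 + 1.76 = 92.06 dB.

92.1 dB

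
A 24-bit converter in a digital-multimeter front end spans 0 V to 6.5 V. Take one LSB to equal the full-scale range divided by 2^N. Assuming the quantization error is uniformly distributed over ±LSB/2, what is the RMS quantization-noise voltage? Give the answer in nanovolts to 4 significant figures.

111.8 nV

Full-scale range = 6.5 V.
LSB = 6.5 V ÷ 2^24 = 6.5/16777216 V = 387.430 nV.
V_rms = LSB/√12 = 387.430 nV / √12 = 111.8 nV.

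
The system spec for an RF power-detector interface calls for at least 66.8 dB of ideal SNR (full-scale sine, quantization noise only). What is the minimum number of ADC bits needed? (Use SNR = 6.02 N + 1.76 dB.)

11 bits

Required N = ⌈(66.8 − 1.76)/6.02⌉ = ⌈10.804⌉ = 11.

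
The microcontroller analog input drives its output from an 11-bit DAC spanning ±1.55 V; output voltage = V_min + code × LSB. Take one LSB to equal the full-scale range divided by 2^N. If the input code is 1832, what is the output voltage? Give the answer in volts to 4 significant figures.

Span: 1.55 V − (-1.55 V) = 3.1 V. LSB = 3.1 V / 2^11.
V_out = -1.55 + 1832 × (3.1/2048) V
      = -1.55 + 2.77305 = 1.22305 V.

1.223 V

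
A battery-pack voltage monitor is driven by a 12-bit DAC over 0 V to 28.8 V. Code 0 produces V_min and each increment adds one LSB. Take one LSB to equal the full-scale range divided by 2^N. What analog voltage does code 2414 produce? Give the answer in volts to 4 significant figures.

V_FS = 28.8 V. LSB = 28.8 V / 2^12.
Output = V_min + (2414/4096) × range = 0 + 0.589355 × 28.8 V
      = 0 + 16.9734 = 16.9734 V.

16.97 V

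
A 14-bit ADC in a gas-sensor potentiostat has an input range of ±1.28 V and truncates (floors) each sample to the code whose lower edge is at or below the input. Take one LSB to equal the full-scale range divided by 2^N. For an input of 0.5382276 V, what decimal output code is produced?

The full-scale span is 1.28 − (-1.28) = 2.56 V. LSB = 2.56 V / 2^14 ≈ 156.2 µV.
code = ⌊(V_in − V_min)/LSB⌋ = ⌊(V_in − V_min) × 2^14 / range⌋
     = ⌊(0.5382276 − (-1.28)) × 16384 / 2.56⌋ = ⌊1.8182276 × 16384/2.56⌋
     = ⌊11636.657⌋ = 11636.

11636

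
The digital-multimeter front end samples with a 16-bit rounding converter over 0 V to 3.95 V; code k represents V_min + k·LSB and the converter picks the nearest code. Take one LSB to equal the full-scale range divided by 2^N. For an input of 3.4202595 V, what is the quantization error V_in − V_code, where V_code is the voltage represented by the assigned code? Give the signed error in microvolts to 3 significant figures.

Full-scale range = 3.95 V. LSB = 3.95 V / 2^16 ≈ 60.27 µV.
(V_in − V_min)/LSB = (3.4202595 − (0)) × 65536/3.95 = 56746.8675 → nearest code k = 56747.
V_code = V_min + k × range/2^16 = 0 + 56747 × 3.95/65536 = 3.4202674866 V.
V_in − V_code = 3.4202595 − (3.4202674866) = −7.99 µV.

−7.99 µV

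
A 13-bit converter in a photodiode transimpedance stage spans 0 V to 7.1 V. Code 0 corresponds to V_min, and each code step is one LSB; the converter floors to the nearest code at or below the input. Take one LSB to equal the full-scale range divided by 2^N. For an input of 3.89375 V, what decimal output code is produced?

V_FS = 7.1 V. LSB = 7.1 V / 2^13 ≈ 0.8667 mV.
V_in − V_min = 3.89375 − (0) = 3.89375 V.
Divide by LSB: 3.89375 × 8192/7.1 = 4492.6197.
Truncating gives code 4492.

4492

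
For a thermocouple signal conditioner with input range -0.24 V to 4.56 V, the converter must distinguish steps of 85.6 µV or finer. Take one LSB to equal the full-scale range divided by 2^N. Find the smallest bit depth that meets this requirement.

16 bits

Range = 4.56 − (-0.24) = 4.8 V.
Required number of levels: 4.8/85.6 µV = 56075; smallest N with 2^N ≥ that is 16.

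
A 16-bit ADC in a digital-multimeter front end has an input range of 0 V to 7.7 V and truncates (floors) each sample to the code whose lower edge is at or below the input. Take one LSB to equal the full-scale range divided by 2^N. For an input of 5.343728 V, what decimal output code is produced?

45481

Full-scale range = 7.7 V. LSB = 7.7 V / 2^16 ≈ 117.5 µV.
(V_in − V_min) × 2^16/range = (5.343728 − (0)) × 65536/7.7 = 45481.371.
Floor → code = 45481.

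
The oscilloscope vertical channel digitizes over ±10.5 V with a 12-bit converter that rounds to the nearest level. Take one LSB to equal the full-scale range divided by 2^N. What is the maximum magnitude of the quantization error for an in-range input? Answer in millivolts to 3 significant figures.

2.56 mV

Span: 10.5 V − (-10.5 V) = 21 V.
One LSB is 21 V / 4096 = 5.1270 mV.
A rounding quantizer has |error| ≤ LSB/2 = 2.56 mV.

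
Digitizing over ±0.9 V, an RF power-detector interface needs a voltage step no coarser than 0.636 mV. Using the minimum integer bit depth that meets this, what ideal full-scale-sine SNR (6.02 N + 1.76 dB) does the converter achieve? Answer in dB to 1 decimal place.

Range = 0.9 − (-0.9) = 1.8 V.
Need 2^N ≥ 1.8 V / 0.636 mV = 2830 → N_min = 12.
Ideal SNR at N = 12: 6.02·12 + 1.76 = 74.0 dB.

74.0 dB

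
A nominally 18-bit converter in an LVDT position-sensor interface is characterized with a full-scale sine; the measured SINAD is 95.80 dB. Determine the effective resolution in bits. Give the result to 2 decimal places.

(95.80 − 1.76) / 6.02 = 94.04/6.02 = 15.6213 effective bits.

15.62 bits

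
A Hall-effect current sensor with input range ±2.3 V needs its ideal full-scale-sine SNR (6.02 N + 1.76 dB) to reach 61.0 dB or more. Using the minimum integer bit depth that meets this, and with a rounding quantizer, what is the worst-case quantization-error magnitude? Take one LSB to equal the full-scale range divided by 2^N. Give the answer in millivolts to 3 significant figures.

Full-scale range = 2.3 V − (-2.3 V) = 4.6 V.
Solving 6.02 N ≥ 61.0 − 1.76: N ≥ 9.841. Round up → N = 10.
Step size = 4.6/1024 V = 4.4922 mV.
Half an LSB is 2.25 mV.

2.25 mV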